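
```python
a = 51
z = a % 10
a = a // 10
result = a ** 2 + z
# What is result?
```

Trace:
`a = 51` → a = 51
`z = a % 10` → z = 1
`a = a // 10` → a = 5
`result = a ** 2 + z` → result = 26
So result = 26

Answer: 26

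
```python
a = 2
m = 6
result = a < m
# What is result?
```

Trace:
`a = 2` → a = 2
`m = 6` → m = 6
`result = a < m` → result = True
So result = True

Answer: True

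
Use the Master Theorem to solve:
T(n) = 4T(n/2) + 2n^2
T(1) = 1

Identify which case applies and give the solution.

a=4, b=2, f(n)=2n^2. log_2(4) = 2. Since c=2 = 2, Case 2 applies: T(n) = Θ(n^log_b(a) · log n) = O(n^2 log n).

Answer: O(n^2 log n) - Case 2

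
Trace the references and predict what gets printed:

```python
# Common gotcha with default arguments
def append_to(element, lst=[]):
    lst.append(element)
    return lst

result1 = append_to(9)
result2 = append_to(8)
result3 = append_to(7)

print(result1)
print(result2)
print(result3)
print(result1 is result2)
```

Key concept: mutable default argument gotcha.
Step by step:
`result1 = append_to(9)` → result1 = [9]
`result2 = append_to(8)` → result1 = [9, 8] (same object as result2); result2 = [9, 8] (same object as result1)
`result3 = append_to(7)` → result1 = [9, 8, 7] (same object as result2, result3); result2 = [9, 8, 7] (same object as result1, result3); result3 = [9, 8, 7] (same object as result1, result2)
`print(result1)` → prints [9, 8, 7]
`print(result2)` → prints [9, 8, 7]
`print(result3)` → prints [9, 8, 7]
`print(result1 is result2)` → prints True

Answer:
[9, 8, 7]
[9, 8, 7]
[9, 8, 7]
True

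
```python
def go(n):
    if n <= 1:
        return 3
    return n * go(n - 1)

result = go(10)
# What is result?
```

go(10) = 10 * 9 * 8 * 7 * 6 * 5 * 4 * 3 * 2 * 3 = 10886400

Answer: 10886400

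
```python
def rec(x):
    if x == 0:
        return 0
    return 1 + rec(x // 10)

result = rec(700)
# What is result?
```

Count of digits of 700: 3

Answer: 3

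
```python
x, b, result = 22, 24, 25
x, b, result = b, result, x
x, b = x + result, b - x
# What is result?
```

Trace:
`x, b, result = 22, 24, 25` → x = 22; b = 24; result = 25
`x, b, result = b, result, x` → x = 24; b = 25; result = 22
`x, b = x + result, b - x` → x = 46; b = 1
So result = 22

Answer: 22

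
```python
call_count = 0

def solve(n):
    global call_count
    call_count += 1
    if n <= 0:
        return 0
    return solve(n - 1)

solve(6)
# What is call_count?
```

Linear recursion stepping by 1: 7 calls from n=6 down to ≤0.

Answer: 7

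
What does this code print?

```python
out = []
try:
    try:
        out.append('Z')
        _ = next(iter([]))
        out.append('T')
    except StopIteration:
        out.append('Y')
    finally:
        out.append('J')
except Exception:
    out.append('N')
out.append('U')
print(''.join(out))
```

Execution trace: 'Z' (inner try body) → 'Y' (inner except StopIteration) → 'J' (inner finally) → 'U' (after the try/except). Output: ZYJU

Answer: ZYJU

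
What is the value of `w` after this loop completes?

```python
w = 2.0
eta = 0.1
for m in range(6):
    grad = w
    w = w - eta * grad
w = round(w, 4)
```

Gradient descent: w = 2.0 * (1 - 0.1)^6
`w` takes the values: 2.0 → 1.8 → 1.62 → 1.458 → 1.3122 → 1.18098 → 1.062882 → 1.0629

Answer: 1.0629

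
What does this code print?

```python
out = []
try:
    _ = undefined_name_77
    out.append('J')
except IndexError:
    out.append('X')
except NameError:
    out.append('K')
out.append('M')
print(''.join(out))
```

Execution trace: 'K' (except NameError) → 'M' (after the try/except). Output: KM

Answer: KM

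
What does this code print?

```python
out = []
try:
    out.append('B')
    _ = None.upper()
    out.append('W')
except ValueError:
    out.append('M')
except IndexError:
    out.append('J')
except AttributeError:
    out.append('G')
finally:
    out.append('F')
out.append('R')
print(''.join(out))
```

Execution trace: 'B' (try body) → 'G' (except AttributeError) → 'F' (finally) → 'R' (after the try/except). Output: BGFR

Answer: BGFR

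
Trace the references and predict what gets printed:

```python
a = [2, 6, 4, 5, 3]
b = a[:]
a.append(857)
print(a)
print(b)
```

Key concept: slice [:] creates copy.
Step by step:
`a = [2, 6, 4, 5, 3]` → a = [2, 6, 4, 5, 3]
`b = a[:]` → b = [2, 6, 4, 5, 3]
`a.append(857)` → a = [2, 6, 4, 5, 3, 857]
`print(a)` → prints [2, 6, 4, 5, 3, 857]
`print(b)` → prints [2, 6, 4, 5, 3]

Answer:
[2, 6, 4, 5, 3, 857]
[2, 6, 4, 5, 3]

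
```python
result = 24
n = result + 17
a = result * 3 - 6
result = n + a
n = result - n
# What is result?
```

Trace:
`result = 24` → result = 24
`n = result + 17` → n = 41
`a = result * 3 - 6` → a = 66
`result = n + a` → result = 107
`n = result - n` → n = 66
So result = 107

Answer: 107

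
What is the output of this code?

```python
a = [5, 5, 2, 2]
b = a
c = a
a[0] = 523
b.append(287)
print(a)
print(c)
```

Key concept: multiple aliases.
Step by step:
`a = [5, 5, 2, 2]` → a = [5, 5, 2, 2]
`b = a` → b = [5, 5, 2, 2] (same object as a)
`c = a` → c = [5, 5, 2, 2] (same object as a, b)
`a[0] = 523` → a = [523, 5, 2, 2] (same object as b, c); b = [523, 5, 2, 2] (same object as a, c); c = [523, 5, 2, 2] (same object as a, b)
`b.append(287)` → a = [523, 5, 2, 2, 287] (same object as b, c); b = [523, 5, 2, 2, 287] (same object as a, c); c = [523, 5, 2, 2, 287] (same object as a, b)
`print(a)` → prints [523, 5, 2, 2, 287]
`print(c)` → prints [523, 5, 2, 2, 287]

Answer:
[523, 5, 2, 2, 287]
[523, 5, 2, 2, 287]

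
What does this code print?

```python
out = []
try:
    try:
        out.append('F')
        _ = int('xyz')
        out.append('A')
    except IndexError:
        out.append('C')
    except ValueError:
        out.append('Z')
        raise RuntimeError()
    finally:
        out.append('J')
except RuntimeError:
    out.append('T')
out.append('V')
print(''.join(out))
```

Execution trace: 'F' (inner try body) → 'Z' (inner except ValueError) → 'J' (inner finally) → 'T' (outer except RuntimeError) → 'V' (after the try/except). Output: FZJTV

Answer: FZJTV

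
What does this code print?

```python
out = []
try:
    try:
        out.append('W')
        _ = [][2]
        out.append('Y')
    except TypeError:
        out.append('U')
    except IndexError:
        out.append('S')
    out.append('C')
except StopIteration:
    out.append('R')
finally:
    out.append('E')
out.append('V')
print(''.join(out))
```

Execution trace: 'W' (inner try body) → 'S' (inner except IndexError) → 'C' (try body, no exception) → 'E' (finally) → 'V' (after the try/except). Output: WSCEV

Answer: WSCEV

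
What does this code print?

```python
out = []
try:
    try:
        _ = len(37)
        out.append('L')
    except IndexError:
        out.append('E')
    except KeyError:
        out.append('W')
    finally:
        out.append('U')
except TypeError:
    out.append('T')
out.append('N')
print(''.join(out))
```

Execution trace: 'U' (finally) → 'T' (outer except TypeError) → 'N' (after the try/except). Output: UTN

Answer: UTN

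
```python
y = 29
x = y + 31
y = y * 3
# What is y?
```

Trace:
`y = 29` → y = 29
`x = y + 31` → x = 60
`y = y * 3` → y = 87
So y = 87

Answer: 87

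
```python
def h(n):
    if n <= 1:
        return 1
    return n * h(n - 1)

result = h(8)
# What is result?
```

h(8) = 8 * 7 * 6 * 5 * 4 * 3 * 2 * 1 = 40320

Answer: 40320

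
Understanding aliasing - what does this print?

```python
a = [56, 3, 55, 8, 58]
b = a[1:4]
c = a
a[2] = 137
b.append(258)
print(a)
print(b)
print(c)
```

Key concept: slice vs alias.
Step by step:
`a = [56, 3, 55, 8, 58]` → a = [56, 3, 55, 8, 58]
`b = a[1:4]` → b = [3, 55, 8]
`c = a` → c = [56, 3, 55, 8, 58] (same object as a)
`a[2] = 137` → a = [56, 3, 137, 8, 58] (same object as c); c = [56, 3, 137, 8, 58] (same object as a)
`b.append(258)` → b = [3, 55, 8, 258]
`print(a)` → prints [56, 3, 137, 8, 58]
`print(b)` → prints [3, 55, 8, 258]
`print(c)` → prints [56, 3, 137, 8, 58]

Answer:
[56, 3, 137, 8, 58]
[3, 55, 8, 258]
[56, 3, 137, 8, 58]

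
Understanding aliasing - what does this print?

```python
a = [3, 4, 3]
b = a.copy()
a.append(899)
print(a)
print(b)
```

Key concept: list.copy() creates independent copy.
Step by step:
`a = [3, 4, 3]` → a = [3, 4, 3]
`b = a.copy()` → b = [3, 4, 3]
`a.append(899)` → a = [3, 4, 3, 899]
`print(a)` → prints [3, 4, 3, 899]
`print(b)` → prints [3, 4, 3]

Answer:
[3, 4, 3, 899]
[3, 4, 3]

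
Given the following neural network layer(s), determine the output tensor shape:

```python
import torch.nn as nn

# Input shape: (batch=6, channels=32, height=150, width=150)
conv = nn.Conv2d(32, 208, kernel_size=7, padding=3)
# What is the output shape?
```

Input: (6, 32, 150, 150) -> Output: (6, 208, 150, 150)

Answer: (6, 208, 150, 150)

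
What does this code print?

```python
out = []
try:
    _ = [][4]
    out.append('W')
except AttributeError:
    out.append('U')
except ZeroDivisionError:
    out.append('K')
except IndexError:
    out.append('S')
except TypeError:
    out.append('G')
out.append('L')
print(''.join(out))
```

Execution trace: 'S' (except IndexError) → 'L' (after the try/except). Output: SL

Answer: SL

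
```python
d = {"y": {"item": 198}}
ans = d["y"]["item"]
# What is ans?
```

Trace:
`d = {"y": {"item": 198}}` → d = {'y': {'item': 198}}
`ans = d["y"]["item"]` → ans = 198
So ans = 198

Answer: 198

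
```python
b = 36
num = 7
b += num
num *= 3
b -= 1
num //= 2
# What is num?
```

Trace:
`b = 36` → b = 36
`num = 7` → num = 7
`b += num` → b = 43
`num *= 3` → num = 21
`b -= 1` → b = 42
`num //= 2` → num = 10
So num = 10

Answer: 10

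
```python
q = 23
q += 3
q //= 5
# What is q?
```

Trace:
`q = 23` → q = 23
`q += 3` → q = 26
`q //= 5` → q = 5
So q = 5

Answer: 5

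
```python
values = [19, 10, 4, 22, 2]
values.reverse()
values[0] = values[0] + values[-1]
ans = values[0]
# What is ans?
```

Trace:
`values = [19, 10, 4, 22, 2]` → values = [19, 10, 4, 22, 2]
`values.reverse()` → values = [2, 22, 4, 10, 19]
`values[0] = values[0] + values[-1]` → values = [21, 22, 4, 10, 19]
`ans = values[0]` → ans = 21
So ans = 21

Answer: 21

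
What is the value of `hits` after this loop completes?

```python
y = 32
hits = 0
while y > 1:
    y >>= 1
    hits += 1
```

Count right shifts until 1
`hits` takes the values: 0 → 1 → 2 → 3 → 4 → 5

Answer: 5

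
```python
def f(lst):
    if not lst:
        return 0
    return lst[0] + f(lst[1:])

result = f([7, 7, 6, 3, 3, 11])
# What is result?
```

7 + 7 + 6 + 3 + 3 + 11 + 0 = 37

Answer: 37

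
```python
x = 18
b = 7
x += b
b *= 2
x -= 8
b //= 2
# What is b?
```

Trace:
`x = 18` → x = 18
`b = 7` → b = 7
`x += b` → x = 25
`b *= 2` → b = 14
`x -= 8` → x = 17
`b //= 2` → b = 7
So b = 7

Answer: 7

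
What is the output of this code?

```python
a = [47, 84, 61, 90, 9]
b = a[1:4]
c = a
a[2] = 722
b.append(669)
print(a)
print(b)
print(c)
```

Key concept: slice vs alias.
Step by step:
`a = [47, 84, 61, 90, 9]` → a = [47, 84, 61, 90, 9]
`b = a[1:4]` → b = [84, 61, 90]
`c = a` → c = [47, 84, 61, 90, 9] (same object as a)
`a[2] = 722` → a = [47, 84, 722, 90, 9] (same object as c); c = [47, 84, 722, 90, 9] (same object as a)
`b.append(669)` → b = [84, 61, 90, 669]
`print(a)` → prints [47, 84, 722, 90, 9]
`print(b)` → prints [84, 61, 90, 669]
`print(c)` → prints [47, 84, 722, 90, 9]

Answer:
[47, 84, 722, 90, 9]
[84, 61, 90, 669]
[47, 84, 722, 90, 9]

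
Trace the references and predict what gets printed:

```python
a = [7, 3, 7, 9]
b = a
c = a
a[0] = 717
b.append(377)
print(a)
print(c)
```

Key concept: multiple aliases.
Step by step:
`a = [7, 3, 7, 9]` → a = [7, 3, 7, 9]
`b = a` → b = [7, 3, 7, 9] (same object as a)
`c = a` → c = [7, 3, 7, 9] (same object as a, b)
`a[0] = 717` → a = [717, 3, 7, 9] (same object as b, c); b = [717, 3, 7, 9] (same object as a, c); c = [717, 3, 7, 9] (same object as a, b)
`b.append(377)` → a = [717, 3, 7, 9, 377] (same object as b, c); b = [717, 3, 7, 9, 377] (same object as a, c); c = [717, 3, 7, 9, 377] (same object as a, b)
`print(a)` → prints [717, 3, 7, 9, 377]
`print(c)` → prints [717, 3, 7, 9, 377]

Answer:
[717, 3, 7, 9, 377]
[717, 3, 7, 9, 377]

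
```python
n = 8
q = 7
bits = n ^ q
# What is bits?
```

Trace:
`n = 8` → n = 8
`q = 7` → q = 7
`bits = n ^ q` → bits = 15
So bits = 15

Answer: 15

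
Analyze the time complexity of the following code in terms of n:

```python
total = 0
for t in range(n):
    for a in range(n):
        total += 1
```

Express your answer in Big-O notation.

Each loop level contributes: n × n. Multiplying the contributions gives O(n^2).

Answer: O(n^2)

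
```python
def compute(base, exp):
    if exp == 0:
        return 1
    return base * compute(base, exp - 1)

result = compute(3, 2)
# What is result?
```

compute(3, 2) = 3 * 3 = 9

Answer: 9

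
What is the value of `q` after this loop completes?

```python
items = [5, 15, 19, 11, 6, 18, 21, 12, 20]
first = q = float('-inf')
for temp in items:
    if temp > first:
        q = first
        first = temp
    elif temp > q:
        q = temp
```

Second largest (with repeats) in [5, 15, 19, 11, 6, 18, 21, 12, 20]
`q` takes the values: -inf → 5 → 15 → 18 → 19 → 20

Answer: 20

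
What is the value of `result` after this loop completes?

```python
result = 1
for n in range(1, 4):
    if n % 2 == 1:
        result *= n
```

Product of odd numbers 1 to 3
`result` takes the values: 1 → 3

Answer: 3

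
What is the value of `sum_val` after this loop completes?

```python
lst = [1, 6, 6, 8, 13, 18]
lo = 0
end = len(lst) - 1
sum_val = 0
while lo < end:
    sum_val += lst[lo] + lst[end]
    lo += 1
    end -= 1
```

Sum of pairs from ends
`sum_val` takes the values: 0 → 19 → 38 → 52

Answer: 52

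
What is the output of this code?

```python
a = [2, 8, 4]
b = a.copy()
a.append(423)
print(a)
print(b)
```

Key concept: list.copy() creates independent copy.
Step by step:
`a = [2, 8, 4]` → a = [2, 8, 4]
`b = a.copy()` → b = [2, 8, 4]
`a.append(423)` → a = [2, 8, 4, 423]
`print(a)` → prints [2, 8, 4, 423]
`print(b)` → prints [2, 8, 4]

Answer:
[2, 8, 4, 423]
[2, 8, 4]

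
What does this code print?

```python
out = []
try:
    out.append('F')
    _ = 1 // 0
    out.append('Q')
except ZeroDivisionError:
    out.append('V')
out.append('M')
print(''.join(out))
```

Execution trace: 'F' (try body) → 'V' (except ZeroDivisionError) → 'M' (after the try/except). Output: FVM

Answer: FVM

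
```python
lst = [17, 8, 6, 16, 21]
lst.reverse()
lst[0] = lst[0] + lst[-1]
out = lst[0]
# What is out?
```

Trace:
`lst = [17, 8, 6, 16, 21]` → lst = [17, 8, 6, 16, 21]
`lst.reverse()` → lst = [21, 16, 6, 8, 17]
`lst[0] = lst[0] + lst[-1]` → lst = [38, 16, 6, 8, 17]
`out = lst[0]` → out = 38
So out = 38

Answer: 38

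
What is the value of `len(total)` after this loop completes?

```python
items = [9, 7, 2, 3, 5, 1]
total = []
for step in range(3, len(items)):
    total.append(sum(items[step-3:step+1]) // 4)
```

Number of 4-element averages
`total` takes the values: [] → [5] → [5, 4] → [5, 4, 2]
So `len(total)` = 3

Answer: 3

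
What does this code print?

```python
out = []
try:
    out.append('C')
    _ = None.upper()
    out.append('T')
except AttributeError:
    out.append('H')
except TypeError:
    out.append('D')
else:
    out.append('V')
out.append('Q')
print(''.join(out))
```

Execution trace: 'C' (try body) → 'H' (except AttributeError) → 'Q' (after the try/except). Output: CHQ

Answer: CHQ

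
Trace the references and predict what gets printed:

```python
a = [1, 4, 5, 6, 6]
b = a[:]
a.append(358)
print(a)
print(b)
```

Key concept: slice [:] creates copy.
Step by step:
`a = [1, 4, 5, 6, 6]` → a = [1, 4, 5, 6, 6]
`b = a[:]` → b = [1, 4, 5, 6, 6]
`a.append(358)` → a = [1, 4, 5, 6, 6, 358]
`print(a)` → prints [1, 4, 5, 6, 6, 358]
`print(b)` → prints [1, 4, 5, 6, 6]

Answer:
[1, 4, 5, 6, 6, 358]
[1, 4, 5, 6, 6]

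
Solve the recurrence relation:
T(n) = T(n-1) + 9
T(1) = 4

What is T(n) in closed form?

Unrolling: T(n) = T(1) + 9·(n-1) = 4 + 9(n-1) = 9n - 5.

Answer: T(n) = 9n - 5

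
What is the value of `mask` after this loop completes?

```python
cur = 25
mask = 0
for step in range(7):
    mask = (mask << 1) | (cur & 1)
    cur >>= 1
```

Reverse lowest 7 bits of 25
`mask` takes the values: 0 → 1 → 2 → 4 → 9 → 19 → 38 → 76

Answer: 76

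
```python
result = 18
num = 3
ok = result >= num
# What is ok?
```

Trace:
`result = 18` → result = 18
`num = 3` → num = 3
`ok = result >= num` → ok = True
So ok = True

Answer: True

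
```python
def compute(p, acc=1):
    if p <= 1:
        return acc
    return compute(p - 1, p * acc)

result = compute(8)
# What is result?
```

Accumulator trace (n, acc): (8, 1) -> (7, 8) -> (6, 56) -> (5, 336) -> (4, 1680) -> (3, 6720) -> (2, 20160) -> (1, 40320) -> return 40320

Answer: 40320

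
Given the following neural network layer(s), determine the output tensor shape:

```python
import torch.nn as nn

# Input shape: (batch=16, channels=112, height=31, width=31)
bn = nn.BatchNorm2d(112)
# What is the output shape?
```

Input: (16, 112, 31, 31) -> Output: (16, 112, 31, 31)

Answer: (16, 112, 31, 31)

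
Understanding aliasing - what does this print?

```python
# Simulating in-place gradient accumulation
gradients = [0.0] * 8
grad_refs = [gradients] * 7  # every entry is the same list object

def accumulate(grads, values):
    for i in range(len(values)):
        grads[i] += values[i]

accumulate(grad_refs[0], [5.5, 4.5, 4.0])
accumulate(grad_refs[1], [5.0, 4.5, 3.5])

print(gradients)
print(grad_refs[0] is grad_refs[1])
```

Key concept: gradient accumulation aliasing.
Step by step:
`gradients = [0.0] * 8` → gradients = [0.0, 0.0, 0.0, 0.0, 0.0, 0.0, 0.0, 0.0]
`grad_refs = [gradients] * 7` → grad_refs = [[0.0, 0.0, 0.0, 0.0, 0.0, 0.0, 0.0, 0.0], [0.0, 0.0, 0.0, 0.0, 0.0, 0.0, 0.0, 0.0], [0.0, 0.0, 0.0, 0.0, 0.0, 0.0, 0.0, 0.0], [0.0, 0.0, 0.0, 0.0, 0.0, 0.0, 0.0, 0.0], [0.0, 0.0, 0.0, 0.0, 0.0, 0.0, 0.0, 0.0], [0.0, 0.0, 0.0, 0.0, 0.0, 0.0, 0.0, 0.0], [0.0, 0.0, 0.0, 0.0, 0.0, 0.0, 0.0, 0.0]]
`accumulate(grad_refs[0], [5.5, 4.5, 4.0])` → gradients = [5.5, 4.5, 4.0, 0.0, 0.0, 0.0, 0.0, 0.0]; grad_refs = [[5.5, 4.5, 4.0, 0.0, 0.0, 0.0, 0.0, 0.0], [5.5, 4.5, 4.0, 0.0, 0.0, 0.0, 0.0, 0.0], [5.5, 4.5, 4.0, 0.0, 0.0, 0.0, 0.0, 0.0], [5.5, 4.5, 4.0, 0.0, 0.0, 0.0, 0.0, 0.0], [5.5, 4.5, 4.0, 0.0, 0.0, 0.0, 0.0, 0.0], [5.5, 4.5, 4.0, 0.0, 0.0, 0.0, 0.0, 0.0], [5.5, 4.5, 4.0, 0.0, 0.0, 0.0, 0.0, 0.0]]
`accumulate(grad_refs[1], [5.0, 4.5, 3.5])` → gradients = [10.5, 9.0, 7.5, 0.0, 0.0, 0.0, 0.0, 0.0]; grad_refs = [[10.5, 9.0, 7.5, 0.0, 0.0, 0.0, 0.0, 0.0], [10.5, 9.0, 7.5, 0.0, 0.0, 0.0, 0.0, 0.0], [10.5, 9.0, 7.5, 0.0, 0.0, 0.0, 0.0, 0.0], [10.5, 9.0, 7.5, 0.0, 0.0, 0.0, 0.0, 0.0], [10.5, 9.0, 7.5, 0.0, 0.0, 0.0, 0.0, 0.0], [10.5, 9.0, 7.5, 0.0, 0.0, 0.0, 0.0, 0.0], [10.5, 9.0, 7.5, 0.0, 0.0, 0.0, 0.0, 0.0]]
`print(gradients)` → prints [10.5, 9.0, 7.5, 0.0, 0.0, 0.0, 0.0, 0.0]
`print(grad_refs[0] is grad_refs[1])` → prints True

Answer:
[10.5, 9.0, 7.5, 0.0, 0.0, 0.0, 0.0, 0.0]
True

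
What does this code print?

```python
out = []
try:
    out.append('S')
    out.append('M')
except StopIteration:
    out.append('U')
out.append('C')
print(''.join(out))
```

Execution trace: 'S' (try body) → 'M' (try body, no exception) → 'C' (after the try/except). Output: SMC

Answer: SMC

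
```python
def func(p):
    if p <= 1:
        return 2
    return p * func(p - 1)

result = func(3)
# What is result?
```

func(3) = 3 * 2 * 2 = 12

Answer: 12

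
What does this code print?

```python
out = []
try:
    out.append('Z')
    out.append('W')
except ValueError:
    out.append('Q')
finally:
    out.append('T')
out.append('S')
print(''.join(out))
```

Execution trace: 'Z' (try body) → 'W' (try body, no exception) → 'T' (finally) → 'S' (after the try/except). Output: ZWTS

Answer: ZWTS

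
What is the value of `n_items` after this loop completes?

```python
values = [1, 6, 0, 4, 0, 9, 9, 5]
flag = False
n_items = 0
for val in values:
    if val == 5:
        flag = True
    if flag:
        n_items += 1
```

Count elements after first 5 in [1, 6, 0, 4, 0, 9, 9, 5]
`n_items` takes the values: 0 → 1

Answer: 1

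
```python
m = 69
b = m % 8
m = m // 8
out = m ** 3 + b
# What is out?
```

Trace:
`m = 69` → m = 69
`b = m % 8` → b = 5
`m = m // 8` → m = 8
`out = m ** 3 + b` → out = 517
So out = 517

Answer: 517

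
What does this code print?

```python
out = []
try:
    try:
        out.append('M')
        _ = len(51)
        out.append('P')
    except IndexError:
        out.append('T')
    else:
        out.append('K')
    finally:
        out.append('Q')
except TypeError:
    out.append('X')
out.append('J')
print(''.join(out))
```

Execution trace: 'M' (try body) → 'Q' (finally) → 'X' (outer except TypeError) → 'J' (after the try/except). Output: MQXJ

Answer: MQXJ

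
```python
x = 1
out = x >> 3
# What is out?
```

Trace:
`x = 1` → x = 1
`out = x >> 3` → out = 0
So out = 0

Answer: 0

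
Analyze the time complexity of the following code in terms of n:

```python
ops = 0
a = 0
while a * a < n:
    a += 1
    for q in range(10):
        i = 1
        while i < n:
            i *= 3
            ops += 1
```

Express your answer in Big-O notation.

Each loop level contributes: √n × 1 × log n. Multiplying the contributions gives O(√n log n).

Answer: O(√n log n)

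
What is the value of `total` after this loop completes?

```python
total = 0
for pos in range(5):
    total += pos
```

Sum of 0 to 4 = 10
`total` takes the values: 0 → 1 → 3 → 6 → 10

Answer: 10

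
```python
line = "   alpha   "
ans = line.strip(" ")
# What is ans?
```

Trace:
`line = "   alpha   "` → line = '   alpha   '
`ans = line.strip(" ")` → ans = 'alpha'
So ans = 'alpha'

Answer: 'alpha'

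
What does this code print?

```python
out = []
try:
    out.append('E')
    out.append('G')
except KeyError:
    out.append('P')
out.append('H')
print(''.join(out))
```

Execution trace: 'E' (try body) → 'G' (try body, no exception) → 'H' (after the try/except). Output: EGH

Answer: EGH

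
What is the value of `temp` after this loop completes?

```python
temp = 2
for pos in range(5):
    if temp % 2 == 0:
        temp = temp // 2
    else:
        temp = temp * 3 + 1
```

Collatz-style transformation from 2
`temp` takes the values: 2 → 1 → 4 → 2 → 1 → 4

Answer: 4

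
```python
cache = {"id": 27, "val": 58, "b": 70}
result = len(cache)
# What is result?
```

Trace:
`cache = {"id": 27, "val": 58, "b": 70}` → cache = {'id': 27, 'val': 58, 'b': 70}
`result = len(cache)` → result = 3
So result = 3

Answer: 3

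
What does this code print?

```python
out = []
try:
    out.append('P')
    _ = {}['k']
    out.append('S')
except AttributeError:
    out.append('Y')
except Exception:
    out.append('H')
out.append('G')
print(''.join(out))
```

Execution trace: 'P' (try body) → 'H' (except Exception) → 'G' (after the try/except). Output: PHG

Answer: PHG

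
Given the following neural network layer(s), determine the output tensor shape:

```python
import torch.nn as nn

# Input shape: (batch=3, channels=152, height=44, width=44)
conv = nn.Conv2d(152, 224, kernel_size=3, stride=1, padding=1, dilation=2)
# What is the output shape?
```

Input: (3, 152, 44, 44) -> Output: (3, 224, 42, 42)

Answer: (3, 224, 42, 42)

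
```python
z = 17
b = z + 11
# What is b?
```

Trace:
`z = 17` → z = 17
`b = z + 11` → b = 28
So b = 28

Answer: 28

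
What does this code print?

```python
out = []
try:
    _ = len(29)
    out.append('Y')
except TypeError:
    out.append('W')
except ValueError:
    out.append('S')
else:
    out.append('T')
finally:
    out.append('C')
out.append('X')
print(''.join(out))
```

Execution trace: 'W' (except TypeError) → 'C' (finally) → 'X' (after the try/except). Output: WCX

Answer: WCX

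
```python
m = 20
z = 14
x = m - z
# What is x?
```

Trace:
`m = 20` → m = 20
`z = 14` → z = 14
`x = m - z` → x = 6
So x = 6

Answer: 6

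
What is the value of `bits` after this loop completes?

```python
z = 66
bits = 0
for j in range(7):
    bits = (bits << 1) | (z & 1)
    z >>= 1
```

Reverse lowest 7 bits of 66
`bits` takes the values: 0 → 1 → 2 → 4 → 8 → 16 → 33

Answer: 33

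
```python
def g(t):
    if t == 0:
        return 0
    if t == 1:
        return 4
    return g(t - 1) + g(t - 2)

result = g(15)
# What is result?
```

Build up from base cases: g(0)=0, g(1)=4, g(2)=4, g(3)=8, g(4)=12, g(5)=20, g(6)=32, ..., g(15)=2440

Answer: 2440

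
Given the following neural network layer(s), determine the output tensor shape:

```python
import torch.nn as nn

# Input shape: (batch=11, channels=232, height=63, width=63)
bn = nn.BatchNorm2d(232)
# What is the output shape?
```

Input: (11, 232, 63, 63) -> Output: (11, 232, 63, 63)

Answer: (11, 232, 63, 63)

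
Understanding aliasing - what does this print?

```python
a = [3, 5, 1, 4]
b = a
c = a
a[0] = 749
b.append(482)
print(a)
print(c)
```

Key concept: multiple aliases.
Step by step:
`a = [3, 5, 1, 4]` → a = [3, 5, 1, 4]
`b = a` → b = [3, 5, 1, 4] (same object as a)
`c = a` → c = [3, 5, 1, 4] (same object as a, b)
`a[0] = 749` → a = [749, 5, 1, 4] (same object as b, c); b = [749, 5, 1, 4] (same object as a, c); c = [749, 5, 1, 4] (same object as a, b)
`b.append(482)` → a = [749, 5, 1, 4, 482] (same object as b, c); b = [749, 5, 1, 4, 482] (same object as a, c); c = [749, 5, 1, 4, 482] (same object as a, b)
`print(a)` → prints [749, 5, 1, 4, 482]
`print(c)` → prints [749, 5, 1, 4, 482]

Answer:
[749, 5, 1, 4, 482]
[749, 5, 1, 4, 482]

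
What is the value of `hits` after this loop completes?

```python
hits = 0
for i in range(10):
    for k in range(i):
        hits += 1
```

Triangle number: 0+1+2+...+9
`hits` takes the values: 0 → 1 → 2 → 3 → 4 → 5 → 6 → 7 → 8 → 9 → 10 → 11 → 12 → 13 → 14 → 15 → 16 → 17 → 18 → 19 → 20 → 21 → 22 → 23 → 24 → 25 → 26 → 27 → 28 → 29 → … → 41 → 42 → 43 → 44 → 45

Answer: 45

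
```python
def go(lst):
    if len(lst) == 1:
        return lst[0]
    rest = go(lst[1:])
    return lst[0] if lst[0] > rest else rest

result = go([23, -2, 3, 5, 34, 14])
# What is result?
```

Recursive max over [23, -2, 3, 5, 34, 14] = 34

Answer: 34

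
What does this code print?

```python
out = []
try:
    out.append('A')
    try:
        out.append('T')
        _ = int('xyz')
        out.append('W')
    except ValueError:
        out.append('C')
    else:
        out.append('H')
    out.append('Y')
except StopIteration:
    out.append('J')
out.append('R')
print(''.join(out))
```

Execution trace: 'A' (try body) → 'T' (inner try body) → 'C' (inner except ValueError) → 'Y' (try body, no exception) → 'R' (after the try/except). Output: ATCYR

Answer: ATCYR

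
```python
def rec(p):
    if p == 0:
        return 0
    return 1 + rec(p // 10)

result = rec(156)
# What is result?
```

Count of digits of 156: 3

Answer: 3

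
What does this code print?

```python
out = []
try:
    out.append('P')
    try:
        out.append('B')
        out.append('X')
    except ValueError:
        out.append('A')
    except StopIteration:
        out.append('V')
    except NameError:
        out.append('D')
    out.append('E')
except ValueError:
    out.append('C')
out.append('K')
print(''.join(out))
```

Execution trace: 'P' (try body) → 'B' (inner try body) → 'X' (inner try body, no exception) → 'E' (try body, no exception) → 'K' (after the try/except). Output: PBXEK

Answer: PBXEK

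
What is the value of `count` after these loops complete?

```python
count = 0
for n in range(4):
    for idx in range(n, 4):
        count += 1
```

Upper triangle: 4 + 3 + ... + 1
`count` takes the values: 0 → 1 → 2 → 3 → 4 → 5 → 6 → 7 → 8 → 9 → 10

Answer: 10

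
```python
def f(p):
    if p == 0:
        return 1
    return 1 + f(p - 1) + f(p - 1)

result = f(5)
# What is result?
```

f(p) = 1 + 2·f(p-1), f(0)=1. Closed form: (1+1)·2^5 - 1 = 63.

Answer: 63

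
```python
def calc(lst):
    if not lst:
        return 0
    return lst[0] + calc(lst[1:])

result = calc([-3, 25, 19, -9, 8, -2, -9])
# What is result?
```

(-3) + 25 + 19 + (-9) + 8 + (-2) + (-9) + 0 = 29

Answer: 29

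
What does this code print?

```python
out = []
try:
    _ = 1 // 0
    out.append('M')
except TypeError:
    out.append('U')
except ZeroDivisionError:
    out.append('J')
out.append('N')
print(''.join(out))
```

Execution trace: 'J' (except ZeroDivisionError) → 'N' (after the try/except). Output: JN

Answer: JN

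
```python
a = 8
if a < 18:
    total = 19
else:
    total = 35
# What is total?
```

Trace:
`a = 8` → a = 8
`if a < 18: ...` → a < 18 is True → total = 19
So total = 19

Answer: 19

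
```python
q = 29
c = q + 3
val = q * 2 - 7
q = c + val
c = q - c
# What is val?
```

Trace:
`q = 29` → q = 29
`c = q + 3` → c = 32
`val = q * 2 - 7` → val = 51
`q = c + val` → q = 83
`c = q - c` → c = 51
So val = 51

Answer: 51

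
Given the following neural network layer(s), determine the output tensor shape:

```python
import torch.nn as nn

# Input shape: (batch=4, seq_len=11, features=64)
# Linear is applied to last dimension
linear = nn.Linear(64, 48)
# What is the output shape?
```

Input: (4, 11, 64) -> Output: (4, 11, 48)

Answer: (4, 11, 48)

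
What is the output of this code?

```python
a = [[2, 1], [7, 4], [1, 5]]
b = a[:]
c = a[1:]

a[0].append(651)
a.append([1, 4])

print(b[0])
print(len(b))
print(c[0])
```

Key concept: slice with nested mutation.
Step by step:
`a = [[2, 1], [7, 4], [1, 5]]` → a = [[2, 1], [7, 4], [1, 5]]
`b = a[:]` → b = [[2, 1], [7, 4], [1, 5]]
`c = a[1:]` → c = [[7, 4], [1, 5]]
`a[0].append(651)` → a = [[2, 1, 651], [7, 4], [1, 5]]; b = [[2, 1, 651], [7, 4], [1, 5]]
`a.append([1, 4])` → a = [[2, 1, 651], [7, 4], [1, 5], [1, 4]]
`print(b[0])` → prints [2, 1, 651]
`print(len(b))` → prints 3
`print(c[0])` → prints [7, 4]

Answer:
[2, 1, 651]
3
[7, 4]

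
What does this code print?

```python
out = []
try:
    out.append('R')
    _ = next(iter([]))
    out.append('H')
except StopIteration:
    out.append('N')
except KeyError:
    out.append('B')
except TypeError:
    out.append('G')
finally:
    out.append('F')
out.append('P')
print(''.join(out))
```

Execution trace: 'R' (try body) → 'N' (except StopIteration) → 'F' (finally) → 'P' (after the try/except). Output: RNFP

Answer: RNFP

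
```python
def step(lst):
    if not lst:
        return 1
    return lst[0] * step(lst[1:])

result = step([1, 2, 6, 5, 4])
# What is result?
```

Product over [1, 2, 6, 5, 4] = 1 * 2 * 6 * 5 * 4 = 240

Answer: 240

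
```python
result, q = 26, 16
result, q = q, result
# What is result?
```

Trace:
`result, q = 26, 16` → result = 26; q = 16
`result, q = q, result` → result = 16; q = 26
So result = 16

Answer: 16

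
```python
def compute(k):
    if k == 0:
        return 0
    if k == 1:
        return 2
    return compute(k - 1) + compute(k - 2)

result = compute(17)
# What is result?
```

Build up from base cases: compute(0)=0, compute(1)=2, compute(2)=2, compute(3)=4, compute(4)=6, compute(5)=10, compute(6)=16, ..., compute(17)=3194

Answer: 3194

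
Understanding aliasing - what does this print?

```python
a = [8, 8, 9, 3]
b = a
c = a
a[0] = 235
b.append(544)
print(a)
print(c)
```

Key concept: multiple aliases.
Step by step:
`a = [8, 8, 9, 3]` → a = [8, 8, 9, 3]
`b = a` → b = [8, 8, 9, 3] (same object as a)
`c = a` → c = [8, 8, 9, 3] (same object as a, b)
`a[0] = 235` → a = [235, 8, 9, 3] (same object as b, c); b = [235, 8, 9, 3] (same object as a, c); c = [235, 8, 9, 3] (same object as a, b)
`b.append(544)` → a = [235, 8, 9, 3, 544] (same object as b, c); b = [235, 8, 9, 3, 544] (same object as a, c); c = [235, 8, 9, 3, 544] (same object as a, b)
`print(a)` → prints [235, 8, 9, 3, 544]
`print(c)` → prints [235, 8, 9, 3, 544]

Answer:
[235, 8, 9, 3, 544]
[235, 8, 9, 3, 544]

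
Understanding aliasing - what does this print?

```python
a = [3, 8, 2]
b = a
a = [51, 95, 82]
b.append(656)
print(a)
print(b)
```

Key concept: rebinding vs mutation: a is rebound to a new list, b still points at the original.
Step by step:
`a = [3, 8, 2]` → a = [3, 8, 2]
`b = a` → b = [3, 8, 2] (same object as a)
`a = [51, 95, 82]` → a = [51, 95, 82]
`b.append(656)` → b = [3, 8, 2, 656]
`print(a)` → prints [51, 95, 82]
`print(b)` → prints [3, 8, 2, 656]

Answer:
[51, 95, 82]
[3, 8, 2, 656]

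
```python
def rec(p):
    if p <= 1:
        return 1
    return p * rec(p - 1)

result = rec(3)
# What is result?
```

rec(3) = 3 * 2 * 1 = 6

Answer: 6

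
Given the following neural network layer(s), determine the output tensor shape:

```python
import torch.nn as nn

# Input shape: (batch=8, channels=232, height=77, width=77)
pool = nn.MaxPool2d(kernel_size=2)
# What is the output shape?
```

Input: (8, 232, 77, 77) -> Output: (8, 232, 38, 38)

Answer: (8, 232, 38, 38)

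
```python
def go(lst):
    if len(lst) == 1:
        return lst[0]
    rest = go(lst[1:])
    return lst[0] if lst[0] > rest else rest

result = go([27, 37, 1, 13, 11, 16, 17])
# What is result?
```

Recursive max over [27, 37, 1, 13, 11, 16, 17] = 37

Answer: 37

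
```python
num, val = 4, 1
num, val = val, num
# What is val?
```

Trace:
`num, val = 4, 1` → num = 4; val = 1
`num, val = val, num` → num = 1; val = 4
So val = 4

Answer: 4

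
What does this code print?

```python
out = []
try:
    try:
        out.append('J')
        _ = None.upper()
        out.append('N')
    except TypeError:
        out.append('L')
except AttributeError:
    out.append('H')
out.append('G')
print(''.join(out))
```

Execution trace: 'J' (try body) → 'H' (outer except AttributeError) → 'G' (after the try/except). Output: JHG

Answer: JHG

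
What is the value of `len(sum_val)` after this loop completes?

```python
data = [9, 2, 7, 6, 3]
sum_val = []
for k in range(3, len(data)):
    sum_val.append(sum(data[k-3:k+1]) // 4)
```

Number of 4-element averages
`sum_val` takes the values: [] → [6] → [6, 4]
So `len(sum_val)` = 2

Answer: 2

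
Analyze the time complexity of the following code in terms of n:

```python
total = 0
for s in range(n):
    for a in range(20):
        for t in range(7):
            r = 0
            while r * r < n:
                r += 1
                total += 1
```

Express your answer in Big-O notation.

Each loop level contributes: n × 1 × 1 × √n. Multiplying the contributions gives O(n√n).

Answer: O(n√n)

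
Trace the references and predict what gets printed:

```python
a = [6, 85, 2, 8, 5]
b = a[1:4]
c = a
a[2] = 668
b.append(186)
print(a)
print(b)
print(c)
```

Key concept: slice vs alias.
Step by step:
`a = [6, 85, 2, 8, 5]` → a = [6, 85, 2, 8, 5]
`b = a[1:4]` → b = [85, 2, 8]
`c = a` → c = [6, 85, 2, 8, 5] (same object as a)
`a[2] = 668` → a = [6, 85, 668, 8, 5] (same object as c); c = [6, 85, 668, 8, 5] (same object as a)
`b.append(186)` → b = [85, 2, 8, 186]
`print(a)` → prints [6, 85, 668, 8, 5]
`print(b)` → prints [85, 2, 8, 186]
`print(c)` → prints [6, 85, 668, 8, 5]

Answer:
[6, 85, 668, 8, 5]
[85, 2, 8, 186]
[6, 85, 668, 8, 5]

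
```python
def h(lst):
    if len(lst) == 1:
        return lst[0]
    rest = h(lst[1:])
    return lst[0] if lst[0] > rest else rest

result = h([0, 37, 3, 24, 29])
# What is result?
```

Recursive max over [0, 37, 3, 24, 29] = 37

Answer: 37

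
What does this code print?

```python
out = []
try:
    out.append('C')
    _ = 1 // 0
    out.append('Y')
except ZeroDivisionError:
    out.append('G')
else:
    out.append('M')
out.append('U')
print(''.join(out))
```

Execution trace: 'C' (try body) → 'G' (except ZeroDivisionError) → 'U' (after the try/except). Output: CGU

Answer: CGU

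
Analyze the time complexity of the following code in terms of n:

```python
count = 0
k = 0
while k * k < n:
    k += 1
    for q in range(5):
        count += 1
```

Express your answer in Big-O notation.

Each loop level contributes: √n × 1. Multiplying the contributions gives O(√n).

Answer: O(√n)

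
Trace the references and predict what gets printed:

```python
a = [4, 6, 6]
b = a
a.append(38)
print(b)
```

Key concept: basic list aliasing.
Step by step:
`a = [4, 6, 6]` → a = [4, 6, 6]
`b = a` → b = [4, 6, 6] (same object as a)
`a.append(38)` → a = [4, 6, 6, 38] (same object as b); b = [4, 6, 6, 38] (same object as a)
`print(b)` → prints [4, 6, 6, 38]

Answer: [4, 6, 6, 38]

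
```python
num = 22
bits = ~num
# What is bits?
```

Trace:
`num = 22` → num = 22
`bits = ~num` → bits = -23
So bits = -23

Answer: -23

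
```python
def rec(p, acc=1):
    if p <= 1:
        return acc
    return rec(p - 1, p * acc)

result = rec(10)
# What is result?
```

Accumulator trace (n, acc): (10, 1) -> (9, 10) -> (8, 90) -> (7, 720) -> (6, 5040) -> (5, 30240) -> (4, 151200) -> (3, 604800) -> (2, 1814400) -> (1, 3628800) -> return 3628800

Answer: 3628800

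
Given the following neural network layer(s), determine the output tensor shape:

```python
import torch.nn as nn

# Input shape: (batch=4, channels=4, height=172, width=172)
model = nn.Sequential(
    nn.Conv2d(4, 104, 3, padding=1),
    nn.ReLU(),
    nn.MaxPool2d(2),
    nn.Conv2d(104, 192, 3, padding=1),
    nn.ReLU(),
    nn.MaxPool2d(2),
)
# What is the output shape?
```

Input: (4, 4, 172, 172) -> after first Conv2d: (4, 104, 172, 172) -> after first MaxPool2d: (4, 104, 86, 86) -> after second Conv2d: (4, 192, 86, 86) -> Output: (4, 192, 43, 43)

Answer: (4, 192, 43, 43)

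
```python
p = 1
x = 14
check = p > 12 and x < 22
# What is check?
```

Trace:
`p = 1` → p = 1
`x = 14` → x = 14
`check = p > 12 and x < 22` → check = False
So check = False

Answer: False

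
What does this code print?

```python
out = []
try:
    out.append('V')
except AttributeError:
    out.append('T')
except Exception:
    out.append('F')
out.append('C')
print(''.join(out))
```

Execution trace: 'V' (try body, no exception) → 'C' (after the try/except). Output: VC

Answer: VC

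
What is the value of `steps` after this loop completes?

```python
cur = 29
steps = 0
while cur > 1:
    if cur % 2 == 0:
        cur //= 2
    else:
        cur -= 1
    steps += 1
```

Steps to reduce 29 to 1
`steps` takes the values: 0 → 1 → 2 → 3 → 4 → 5 → 6 → 7

Answer: 7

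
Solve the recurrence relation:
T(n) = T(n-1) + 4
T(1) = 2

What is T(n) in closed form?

Unrolling: T(n) = T(1) + 4·(n-1) = 2 + 4(n-1) = 4n - 2.

Answer: T(n) = 4n - 2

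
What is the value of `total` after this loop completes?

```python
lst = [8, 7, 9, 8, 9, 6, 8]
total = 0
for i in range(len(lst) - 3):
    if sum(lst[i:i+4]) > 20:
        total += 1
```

Count windows with sum > 20
`total` takes the values: 0 → 1 → 2 → 3 → 4

Answer: 4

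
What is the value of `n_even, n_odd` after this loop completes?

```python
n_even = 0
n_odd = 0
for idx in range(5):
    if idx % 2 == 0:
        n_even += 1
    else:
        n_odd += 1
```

Count evens and odds in range(5)
`n_even, n_odd` takes the values: (0, 0) → (1, 0) → (1, 1) → (2, 1) → (2, 2) → (3, 2)

Answer: 3, 2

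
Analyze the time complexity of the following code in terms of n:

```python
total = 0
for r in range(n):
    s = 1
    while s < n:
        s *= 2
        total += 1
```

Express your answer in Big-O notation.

Each loop level contributes: n × log n. Multiplying the contributions gives O(n log n).

Answer: O(n log n)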